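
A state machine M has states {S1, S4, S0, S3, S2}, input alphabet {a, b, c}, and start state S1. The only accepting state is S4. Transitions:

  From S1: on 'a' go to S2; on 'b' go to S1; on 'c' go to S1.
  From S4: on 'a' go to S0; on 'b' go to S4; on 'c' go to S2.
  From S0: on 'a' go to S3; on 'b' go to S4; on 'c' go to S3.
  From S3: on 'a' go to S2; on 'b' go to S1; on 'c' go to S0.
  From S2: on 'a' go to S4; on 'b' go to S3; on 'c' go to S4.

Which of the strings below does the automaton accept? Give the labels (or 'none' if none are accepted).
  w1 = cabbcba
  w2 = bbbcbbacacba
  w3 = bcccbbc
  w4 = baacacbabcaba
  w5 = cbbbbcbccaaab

w5

w1:
  start at S1
  read 'c': S1 → S1
  read 'a': S1 → S2
  read 'b': S2 → S3
  read 'b': S3 → S1
  read 'c': S1 → S1
  read 'b': S1 → S1
  read 'a': S1 → S2
  end S2, rejected
w2:
  start at S1
  read 'b': S1 → S1
  read 'b': S1 → S1
  read 'b': S1 → S1
  read 'c': S1 → S1
  read 'b': S1 → S1
  read 'b': S1 → S1
  read 'a': S1 → S2
  read 'c': S2 → S4
  read 'a': S4 → S0
  read 'c': S0 → S3
  read 'b': S3 → S1
  read 'a': S1 → S2
  end S2, rejected
w3:
  start at S1
  read 'b': S1 → S1
  read 'c': S1 → S1
  read 'c': S1 → S1
  read 'c': S1 → S1
  read 'b': S1 → S1
  read 'b': S1 → S1
  read 'c': S1 → S1
  end S1, rejected
w4:
  start at S1
  read 'b': S1 → S1
  read 'a': S1 → S2
  read 'a': S2 → S4
  read 'c': S4 → S2
  read 'a': S2 → S4
  read 'c': S4 → S2
  read 'b': S2 → S3
  read 'a': S3 → S2
  read 'b': S2 → S3
  read 'c': S3 → S0
  read 'a': S0 → S3
  read 'b': S3 → S1
  read 'a': S1 → S2
  end S2, rejected
w5:
  start at S1
  read 'c': S1 → S1
  read 'b': S1 → S1
  read 'b': S1 → S1
  read 'b': S1 → S1
  read 'b': S1 → S1
  read 'c': S1 → S1
  read 'b': S1 → S1
  read 'c': S1 → S1
  read 'c': S1 → S1
  read 'a': S1 → S2
  read 'a': S2 → S4
  read 'a': S4 → S0
  read 'b': S0 → S4
  end S4, accepted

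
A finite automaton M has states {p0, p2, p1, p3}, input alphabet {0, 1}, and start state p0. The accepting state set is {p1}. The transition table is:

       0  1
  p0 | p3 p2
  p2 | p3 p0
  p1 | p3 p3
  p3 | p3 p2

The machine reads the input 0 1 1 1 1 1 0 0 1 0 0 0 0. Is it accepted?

p0 → p3 → p2 → p0 → p2 → p0 → p2 → p3 → p3 → p2 → p3 → p3 → p3 → p3
End state p3 is not accepting.

No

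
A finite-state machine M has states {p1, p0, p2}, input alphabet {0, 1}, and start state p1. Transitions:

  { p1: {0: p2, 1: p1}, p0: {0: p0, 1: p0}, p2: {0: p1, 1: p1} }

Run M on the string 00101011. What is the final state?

p1 → p2 → p1 → p1 → p2 → p1 → p2 → p1 → p1

p1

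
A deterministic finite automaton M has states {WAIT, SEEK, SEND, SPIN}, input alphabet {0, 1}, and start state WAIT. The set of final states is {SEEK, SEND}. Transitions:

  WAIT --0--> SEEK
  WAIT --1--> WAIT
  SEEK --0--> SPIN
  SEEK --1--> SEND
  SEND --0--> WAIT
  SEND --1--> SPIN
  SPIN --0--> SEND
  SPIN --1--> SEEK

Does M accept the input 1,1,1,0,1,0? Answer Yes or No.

Trace: WAIT -1-> WAIT -1-> WAIT -1-> WAIT -0-> SEEK -1-> SEND -0-> WAIT
End state WAIT is not accepting.

No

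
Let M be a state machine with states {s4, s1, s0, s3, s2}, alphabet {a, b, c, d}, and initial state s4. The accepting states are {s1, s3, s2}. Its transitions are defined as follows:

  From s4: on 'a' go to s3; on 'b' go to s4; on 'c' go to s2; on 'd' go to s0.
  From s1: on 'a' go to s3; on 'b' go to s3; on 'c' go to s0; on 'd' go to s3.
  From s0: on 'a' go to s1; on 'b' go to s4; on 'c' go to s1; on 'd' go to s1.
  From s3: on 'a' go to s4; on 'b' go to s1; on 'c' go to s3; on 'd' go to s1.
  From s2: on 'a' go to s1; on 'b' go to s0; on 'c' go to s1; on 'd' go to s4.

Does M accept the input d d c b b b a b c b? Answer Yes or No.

start at s4
read 'd': s4 → s0
read 'd': s0 → s1
read 'c': s1 → s0
read 'b': s0 → s4
read 'b': s4 → s4
read 'b': s4 → s4
read 'a': s4 → s3
read 'b': s3 → s1
read 'c': s1 → s0
read 'b': s0 → s4
End state s4 is not accepting.

No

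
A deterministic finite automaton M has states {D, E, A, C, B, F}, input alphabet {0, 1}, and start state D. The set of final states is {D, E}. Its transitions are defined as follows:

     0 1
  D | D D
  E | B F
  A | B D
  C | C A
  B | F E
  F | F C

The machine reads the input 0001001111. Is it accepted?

Yes

D → D → D → D → D → D → D → D → D → D → D
End state D is accepting.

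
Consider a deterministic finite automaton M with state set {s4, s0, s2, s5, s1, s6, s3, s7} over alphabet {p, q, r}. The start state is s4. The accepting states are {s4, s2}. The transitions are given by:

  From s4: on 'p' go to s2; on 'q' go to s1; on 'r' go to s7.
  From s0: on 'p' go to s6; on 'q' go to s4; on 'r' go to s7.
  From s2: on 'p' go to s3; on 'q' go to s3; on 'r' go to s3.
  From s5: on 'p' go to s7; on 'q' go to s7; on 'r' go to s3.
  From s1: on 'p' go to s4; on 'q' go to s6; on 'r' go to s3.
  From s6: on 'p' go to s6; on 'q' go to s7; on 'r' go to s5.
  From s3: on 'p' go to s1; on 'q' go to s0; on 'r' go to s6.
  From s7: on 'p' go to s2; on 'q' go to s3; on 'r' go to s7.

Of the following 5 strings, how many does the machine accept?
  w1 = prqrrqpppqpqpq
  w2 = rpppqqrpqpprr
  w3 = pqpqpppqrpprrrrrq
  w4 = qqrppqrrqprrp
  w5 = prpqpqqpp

w1: s4 → s2 → s3 → s0 → s7 → s7 → s3 → s1 → s4 → s2 → s3 → s1 → s6 → s6 → s7  → end s7, rejected
w2: s4 → s7 → s2 → s3 → s1 → s6 → s7 → s7 → s2 → s3 → s1 → s4 → s7 → s7  → end s7, rejected
w3: s4 → s2 → s3 → s1 → s6 → s6 → s6 → s6 → s7 → s7 → s2 → s3 → s6 → s5 → s3 → s6 → s5 → s7  → end s7, rejected
w4: s4 → s1 → s6 → s5 → s7 → s2 → s3 → s6 → s5 → s7 → s2 → s3 → s6 → s6  → end s6, rejected
w5: s4 → s2 → s3 → s1 → s6 → s6 → s7 → s3 → s1 → s4  → end s4, accepted

1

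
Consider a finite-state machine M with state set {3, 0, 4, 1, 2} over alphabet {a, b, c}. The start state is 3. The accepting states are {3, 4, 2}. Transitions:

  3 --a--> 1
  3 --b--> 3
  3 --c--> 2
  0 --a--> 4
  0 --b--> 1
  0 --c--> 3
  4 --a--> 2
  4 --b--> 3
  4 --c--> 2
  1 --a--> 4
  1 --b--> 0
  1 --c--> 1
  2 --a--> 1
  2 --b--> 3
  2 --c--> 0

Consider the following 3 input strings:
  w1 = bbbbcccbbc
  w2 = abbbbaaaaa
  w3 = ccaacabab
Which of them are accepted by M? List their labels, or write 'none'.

w1: 3 → 3 → 3 → 3 → 3 → 2 → 0 → 3 → 3 → 3 → 2  → end 2, accepted
w2: 3 → 1 → 0 → 1 → 0 → 1 → 4 → 2 → 1 → 4 → 2  → end 2, accepted
w3: 3 → 2 → 0 → 4 → 2 → 0 → 4 → 3 → 1 → 0  → end 0, rejected

w1, w2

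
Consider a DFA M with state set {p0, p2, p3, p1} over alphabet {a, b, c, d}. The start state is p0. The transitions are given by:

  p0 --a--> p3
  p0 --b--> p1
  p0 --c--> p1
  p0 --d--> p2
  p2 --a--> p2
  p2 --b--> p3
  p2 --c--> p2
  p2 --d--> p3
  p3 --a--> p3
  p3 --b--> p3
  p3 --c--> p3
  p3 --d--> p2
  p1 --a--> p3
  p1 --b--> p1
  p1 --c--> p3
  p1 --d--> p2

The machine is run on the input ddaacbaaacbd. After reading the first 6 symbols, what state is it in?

p3

Trace: p0 -d-> p2 -d-> p3 -a-> p3 -a-> p3 -c-> p3 -b-> p3
After 6 symbols: p3.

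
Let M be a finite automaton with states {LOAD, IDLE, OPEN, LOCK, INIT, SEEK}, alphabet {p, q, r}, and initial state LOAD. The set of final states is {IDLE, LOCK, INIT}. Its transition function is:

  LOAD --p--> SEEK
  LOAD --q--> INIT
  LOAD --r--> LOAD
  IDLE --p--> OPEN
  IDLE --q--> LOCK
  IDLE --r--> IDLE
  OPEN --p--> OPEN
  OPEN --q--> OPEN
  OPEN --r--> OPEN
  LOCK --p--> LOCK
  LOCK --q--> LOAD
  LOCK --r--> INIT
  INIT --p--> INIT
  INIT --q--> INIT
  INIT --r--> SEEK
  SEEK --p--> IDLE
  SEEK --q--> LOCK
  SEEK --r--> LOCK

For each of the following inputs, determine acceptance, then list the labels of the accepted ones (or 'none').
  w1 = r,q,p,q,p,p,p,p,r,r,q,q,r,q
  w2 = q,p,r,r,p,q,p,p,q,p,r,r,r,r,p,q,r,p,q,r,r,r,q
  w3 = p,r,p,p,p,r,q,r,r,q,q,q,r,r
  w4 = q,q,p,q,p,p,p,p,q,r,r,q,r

w1:
  start at LOAD
  read 'r': LOAD → LOAD
  read 'q': LOAD → INIT
  read 'p': INIT → INIT
  read 'q': INIT → INIT
  read 'p': INIT → INIT
  read 'p': INIT → INIT
  read 'p': INIT → INIT
  read 'p': INIT → INIT
  read 'r': INIT → SEEK
  read 'r': SEEK → LOCK
  read 'q': LOCK → LOAD
  read 'q': LOAD → INIT
  read 'r': INIT → SEEK
  read 'q': SEEK → LOCK
  end LOCK, accepted
w2:
  start at LOAD
  read 'q': LOAD → INIT
  read 'p': INIT → INIT
  read 'r': INIT → SEEK
  read 'r': SEEK → LOCK
  read 'p': LOCK → LOCK
  read 'q': LOCK → LOAD
  read 'p': LOAD → SEEK
  read 'p': SEEK → IDLE
  read 'q': IDLE → LOCK
  read 'p': LOCK → LOCK
  read 'r': LOCK → INIT
  read 'r': INIT → SEEK
  read 'r': SEEK → LOCK
  read 'r': LOCK → INIT
  read 'p': INIT → INIT
  read 'q': INIT → INIT
  read 'r': INIT → SEEK
  read 'p': SEEK → IDLE
  read 'q': IDLE → LOCK
  read 'r': LOCK → INIT
  read 'r': INIT → SEEK
  read 'r': SEEK → LOCK
  read 'q': LOCK → LOAD
  end LOAD, rejected
w3:
  start at LOAD
  read 'p': LOAD → SEEK
  read 'r': SEEK → LOCK
  read 'p': LOCK → LOCK
  read 'p': LOCK → LOCK
  read 'p': LOCK → LOCK
  read 'r': LOCK → INIT
  read 'q': INIT → INIT
  read 'r': INIT → SEEK
  read 'r': SEEK → LOCK
  read 'q': LOCK → LOAD
  read 'q': LOAD → INIT
  read 'q': INIT → INIT
  read 'r': INIT → SEEK
  read 'r': SEEK → LOCK
  end LOCK, accepted
w4:
  start at LOAD
  read 'q': LOAD → INIT
  read 'q': INIT → INIT
  read 'p': INIT → INIT
  read 'q': INIT → INIT
  read 'p': INIT → INIT
  read 'p': INIT → INIT
  read 'p': INIT → INIT
  read 'p': INIT → INIT
  read 'q': INIT → INIT
  read 'r': INIT → SEEK
  read 'r': SEEK → LOCK
  read 'q': LOCK → LOAD
  read 'r': LOAD → LOAD
  end LOAD, rejected

w1, w3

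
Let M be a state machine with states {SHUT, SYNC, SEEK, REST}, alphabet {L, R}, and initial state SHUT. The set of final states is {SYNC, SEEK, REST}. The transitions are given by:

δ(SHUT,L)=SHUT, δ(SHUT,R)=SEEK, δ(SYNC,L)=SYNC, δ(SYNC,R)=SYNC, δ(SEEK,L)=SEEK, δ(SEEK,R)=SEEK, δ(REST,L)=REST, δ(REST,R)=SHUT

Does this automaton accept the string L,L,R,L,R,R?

start at SHUT
read 'L': SHUT → SHUT
read 'L': SHUT → SHUT
read 'R': SHUT → SEEK
read 'L': SEEK → SEEK
read 'R': SEEK → SEEK
read 'R': SEEK → SEEK
End state SEEK is accepting.

Yes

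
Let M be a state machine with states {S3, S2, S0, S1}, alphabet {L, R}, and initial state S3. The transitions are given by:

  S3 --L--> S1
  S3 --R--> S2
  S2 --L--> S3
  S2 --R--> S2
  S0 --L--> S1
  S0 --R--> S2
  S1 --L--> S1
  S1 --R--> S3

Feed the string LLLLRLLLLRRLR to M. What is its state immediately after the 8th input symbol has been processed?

Trace: S3 -L-> S1 -L-> S1 -L-> S1 -L-> S1 -R-> S3 -L-> S1 -L-> S1 -L-> S1
After 8 symbols: S1.

S1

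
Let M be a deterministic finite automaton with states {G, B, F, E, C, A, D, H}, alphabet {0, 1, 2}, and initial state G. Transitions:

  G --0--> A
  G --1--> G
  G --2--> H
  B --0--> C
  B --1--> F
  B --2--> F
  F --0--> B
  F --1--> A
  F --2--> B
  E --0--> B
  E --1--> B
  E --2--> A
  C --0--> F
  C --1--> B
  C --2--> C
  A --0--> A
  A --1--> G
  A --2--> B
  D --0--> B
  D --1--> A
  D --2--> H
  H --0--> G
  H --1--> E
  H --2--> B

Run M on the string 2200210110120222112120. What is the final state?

A

G → H → B → C → F → B → F → B → F → A → A → G → H → G → H → B → F → A → G → H → E → A → A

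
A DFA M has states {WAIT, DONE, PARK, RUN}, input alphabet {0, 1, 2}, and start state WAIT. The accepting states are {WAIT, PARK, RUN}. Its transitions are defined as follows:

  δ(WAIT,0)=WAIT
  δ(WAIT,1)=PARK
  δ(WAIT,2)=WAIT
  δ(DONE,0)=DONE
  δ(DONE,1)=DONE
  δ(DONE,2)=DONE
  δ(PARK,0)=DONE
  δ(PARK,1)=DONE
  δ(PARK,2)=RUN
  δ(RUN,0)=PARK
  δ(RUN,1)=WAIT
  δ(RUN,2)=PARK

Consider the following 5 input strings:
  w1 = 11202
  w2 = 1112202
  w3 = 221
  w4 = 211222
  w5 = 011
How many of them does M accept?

1

w1: WAIT → PARK → DONE → DONE → DONE → DONE  → end DONE, rejected
w2: WAIT → PARK → DONE → DONE → DONE → DONE → DONE → DONE  → end DONE, rejected
w3: WAIT → WAIT → WAIT → PARK  → end PARK, accepted
w4: WAIT → WAIT → PARK → DONE → DONE → DONE → DONE  → end DONE, rejected
w5: WAIT → WAIT → PARK → DONE  → end DONE, rejected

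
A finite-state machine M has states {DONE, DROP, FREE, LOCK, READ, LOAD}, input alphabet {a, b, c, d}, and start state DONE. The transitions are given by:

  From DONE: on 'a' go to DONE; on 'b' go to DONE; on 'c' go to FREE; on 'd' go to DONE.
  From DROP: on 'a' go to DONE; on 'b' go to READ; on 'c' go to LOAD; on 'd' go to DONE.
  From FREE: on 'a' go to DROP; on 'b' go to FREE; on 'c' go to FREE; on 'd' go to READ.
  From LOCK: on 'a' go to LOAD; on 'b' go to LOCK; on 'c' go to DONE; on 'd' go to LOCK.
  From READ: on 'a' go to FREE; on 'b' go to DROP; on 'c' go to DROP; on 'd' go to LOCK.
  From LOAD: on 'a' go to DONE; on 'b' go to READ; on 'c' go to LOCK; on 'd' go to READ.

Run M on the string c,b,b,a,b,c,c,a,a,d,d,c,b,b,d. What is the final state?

READ

Trace: DONE -c-> FREE -b-> FREE -b-> FREE -a-> DROP -b-> READ -c-> DROP -c-> LOAD -a-> DONE -a-> DONE -d-> DONE -d-> DONE -c-> FREE -b-> FREE -b-> FREE -d-> READ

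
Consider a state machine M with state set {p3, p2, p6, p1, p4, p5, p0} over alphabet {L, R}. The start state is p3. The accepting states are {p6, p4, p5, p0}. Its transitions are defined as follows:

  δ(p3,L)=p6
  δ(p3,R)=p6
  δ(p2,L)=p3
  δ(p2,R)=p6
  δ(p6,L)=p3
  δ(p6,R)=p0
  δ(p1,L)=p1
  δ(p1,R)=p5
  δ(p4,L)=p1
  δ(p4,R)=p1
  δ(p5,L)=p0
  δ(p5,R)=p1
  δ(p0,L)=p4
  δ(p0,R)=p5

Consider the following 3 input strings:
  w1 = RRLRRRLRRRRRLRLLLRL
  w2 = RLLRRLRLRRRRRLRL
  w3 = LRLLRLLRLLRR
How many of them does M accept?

w1:
  start at p3
  read 'R': p3 → p6
  read 'R': p6 → p0
  read 'L': p0 → p4
  read 'R': p4 → p1
  read 'R': p1 → p5
  read 'R': p5 → p1
  read 'L': p1 → p1
  read 'R': p1 → p5
  read 'R': p5 → p1
  read 'R': p1 → p5
  read 'R': p5 → p1
  read 'R': p1 → p5
  read 'L': p5 → p0
  read 'R': p0 → p5
  read 'L': p5 → p0
  read 'L': p0 → p4
  read 'L': p4 → p1
  read 'R': p1 → p5
  read 'L': p5 → p0
  end p0, accepted
w2:
  start at p3
  read 'R': p3 → p6
  read 'L': p6 → p3
  read 'L': p3 → p6
  read 'R': p6 → p0
  read 'R': p0 → p5
  read 'L': p5 → p0
  read 'R': p0 → p5
  read 'L': p5 → p0
  read 'R': p0 → p5
  read 'R': p5 → p1
  read 'R': p1 → p5
  read 'R': p5 → p1
  read 'R': p1 → p5
  read 'L': p5 → p0
  read 'R': p0 → p5
  read 'L': p5 → p0
  end p0, accepted
w3:
  start at p3
  read 'L': p3 → p6
  read 'R': p6 → p0
  read 'L': p0 → p4
  read 'L': p4 → p1
  read 'R': p1 → p5
  read 'L': p5 → p0
  read 'L': p0 → p4
  read 'R': p4 → p1
  read 'L': p1 → p1
  read 'L': p1 → p1
  read 'R': p1 → p5
  read 'R': p5 → p1
  end p1, rejected

2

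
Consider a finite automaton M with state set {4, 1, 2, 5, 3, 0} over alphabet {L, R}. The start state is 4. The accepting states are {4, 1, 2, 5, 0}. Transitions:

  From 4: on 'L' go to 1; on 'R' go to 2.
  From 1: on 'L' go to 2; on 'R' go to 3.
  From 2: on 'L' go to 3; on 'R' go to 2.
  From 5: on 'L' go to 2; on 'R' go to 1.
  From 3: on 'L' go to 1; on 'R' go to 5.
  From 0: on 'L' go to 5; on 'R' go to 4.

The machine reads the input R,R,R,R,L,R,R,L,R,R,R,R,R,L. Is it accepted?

No

start at 4
read 'R': 4 → 2
read 'R': 2 → 2
read 'R': 2 → 2
read 'R': 2 → 2
read 'L': 2 → 3
read 'R': 3 → 5
read 'R': 5 → 1
read 'L': 1 → 2
read 'R': 2 → 2
read 'R': 2 → 2
read 'R': 2 → 2
read 'R': 2 → 2
read 'R': 2 → 2
read 'L': 2 → 3
End state 3 is not accepting.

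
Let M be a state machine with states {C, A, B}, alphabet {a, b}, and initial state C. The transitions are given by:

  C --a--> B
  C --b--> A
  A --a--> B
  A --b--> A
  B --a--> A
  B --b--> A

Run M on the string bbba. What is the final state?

C → A → A → A → B

B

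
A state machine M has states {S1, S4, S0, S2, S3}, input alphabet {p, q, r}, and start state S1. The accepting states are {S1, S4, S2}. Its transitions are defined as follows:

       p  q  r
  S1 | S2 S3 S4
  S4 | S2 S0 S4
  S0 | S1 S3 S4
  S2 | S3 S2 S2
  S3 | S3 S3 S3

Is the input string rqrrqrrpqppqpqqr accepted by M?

No

start at S1
read 'r': S1 → S4
read 'q': S4 → S0
read 'r': S0 → S4
read 'r': S4 → S4
read 'q': S4 → S0
read 'r': S0 → S4
read 'r': S4 → S4
read 'p': S4 → S2
read 'q': S2 → S2
read 'p': S2 → S3
read 'p': S3 → S3
read 'q': S3 → S3
read 'p': S3 → S3
read 'q': S3 → S3
read 'q': S3 → S3
read 'r': S3 → S3
End state S3 is not accepting.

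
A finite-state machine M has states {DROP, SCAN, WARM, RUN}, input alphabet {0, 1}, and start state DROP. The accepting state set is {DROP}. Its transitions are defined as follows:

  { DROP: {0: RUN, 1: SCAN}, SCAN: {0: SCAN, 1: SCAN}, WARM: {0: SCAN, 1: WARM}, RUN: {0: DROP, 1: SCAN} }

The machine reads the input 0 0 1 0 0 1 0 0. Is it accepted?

No

Trace: DROP -0-> RUN -0-> DROP -1-> SCAN -0-> SCAN -0-> SCAN -1-> SCAN -0-> SCAN -0-> SCAN
End state SCAN is not accepting.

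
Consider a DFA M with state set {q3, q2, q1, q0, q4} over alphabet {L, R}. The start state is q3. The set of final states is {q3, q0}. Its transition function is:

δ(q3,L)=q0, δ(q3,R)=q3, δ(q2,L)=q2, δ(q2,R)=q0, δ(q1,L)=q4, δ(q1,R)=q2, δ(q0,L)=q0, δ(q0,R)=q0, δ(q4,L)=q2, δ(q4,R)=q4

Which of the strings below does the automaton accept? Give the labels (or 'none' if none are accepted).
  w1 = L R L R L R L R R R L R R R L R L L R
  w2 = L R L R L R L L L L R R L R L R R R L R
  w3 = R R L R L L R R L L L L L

w1: Trace: q3 -L-> q0 -R-> q0 -L-> q0 -R-> q0 -L-> q0 -R-> q0 -L-> q0 -R-> q0 -R-> q0 -R-> q0 -L-> q0 -R-> q0 -R-> q0 -R-> q0 -L-> q0 -R-> q0 -L-> q0 -L-> q0 -R-> q0  → end q0, accepted
w2: Trace: q3 -L-> q0 -R-> q0 -L-> q0 -R-> q0 -L-> q0 -R-> q0 -L-> q0 -L-> q0 -L-> q0 -L-> q0 -R-> q0 -R-> q0 -L-> q0 -R-> q0 -L-> q0 -R-> q0 -R-> q0 -R-> q0 -L-> q0 -R-> q0  → end q0, accepted
w3: Trace: q3 -R-> q3 -R-> q3 -L-> q0 -R-> q0 -L-> q0 -L-> q0 -R-> q0 -R-> q0 -L-> q0 -L-> q0 -L-> q0 -L-> q0 -L-> q0  → end q0, accepted

w1, w2, w3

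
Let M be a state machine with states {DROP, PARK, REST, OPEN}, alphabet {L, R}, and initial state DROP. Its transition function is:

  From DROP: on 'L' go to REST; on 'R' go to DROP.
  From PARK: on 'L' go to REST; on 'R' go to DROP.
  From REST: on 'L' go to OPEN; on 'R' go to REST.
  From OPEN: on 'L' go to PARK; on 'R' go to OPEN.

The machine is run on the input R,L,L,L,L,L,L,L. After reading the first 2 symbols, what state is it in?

start at DROP
read 'R': DROP → DROP
read 'L': DROP → REST
After 2 symbols: REST.

REST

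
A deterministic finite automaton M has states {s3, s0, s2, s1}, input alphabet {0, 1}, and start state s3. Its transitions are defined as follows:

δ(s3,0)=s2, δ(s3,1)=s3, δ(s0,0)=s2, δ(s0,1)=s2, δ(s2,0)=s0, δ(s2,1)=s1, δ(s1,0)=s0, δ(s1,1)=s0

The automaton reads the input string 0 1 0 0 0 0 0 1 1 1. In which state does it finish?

s0

s3 → s2 → s1 → s0 → s2 → s0 → s2 → s0 → s2 → s1 → s0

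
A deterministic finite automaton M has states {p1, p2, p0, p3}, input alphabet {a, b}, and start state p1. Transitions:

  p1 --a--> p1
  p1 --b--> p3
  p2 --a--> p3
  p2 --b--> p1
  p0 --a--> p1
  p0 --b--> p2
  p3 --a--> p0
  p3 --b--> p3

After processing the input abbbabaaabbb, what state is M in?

p1 → p1 → p3 → p3 → p3 → p0 → p2 → p3 → p0 → p1 → p3 → p3 → p3

p3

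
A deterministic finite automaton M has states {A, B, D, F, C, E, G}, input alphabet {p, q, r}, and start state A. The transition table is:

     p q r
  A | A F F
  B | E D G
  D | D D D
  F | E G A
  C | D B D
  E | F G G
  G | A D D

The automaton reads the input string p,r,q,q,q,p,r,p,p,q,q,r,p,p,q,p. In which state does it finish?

Trace: A -p-> A -r-> F -q-> G -q-> D -q-> D -p-> D -r-> D -p-> D -p-> D -q-> D -q-> D -r-> D -p-> D -p-> D -q-> D -p-> D

D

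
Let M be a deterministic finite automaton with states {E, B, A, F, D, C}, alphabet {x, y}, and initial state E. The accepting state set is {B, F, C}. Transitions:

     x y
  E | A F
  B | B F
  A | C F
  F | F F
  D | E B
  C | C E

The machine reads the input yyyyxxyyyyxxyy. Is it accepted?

start at E
read 'y': E → F
read 'y': F → F
read 'y': F → F
read 'y': F → F
read 'x': F → F
read 'x': F → F
read 'y': F → F
read 'y': F → F
read 'y': F → F
read 'y': F → F
read 'x': F → F
read 'x': F → F
read 'y': F → F
read 'y': F → F
End state F is accepting.

Yes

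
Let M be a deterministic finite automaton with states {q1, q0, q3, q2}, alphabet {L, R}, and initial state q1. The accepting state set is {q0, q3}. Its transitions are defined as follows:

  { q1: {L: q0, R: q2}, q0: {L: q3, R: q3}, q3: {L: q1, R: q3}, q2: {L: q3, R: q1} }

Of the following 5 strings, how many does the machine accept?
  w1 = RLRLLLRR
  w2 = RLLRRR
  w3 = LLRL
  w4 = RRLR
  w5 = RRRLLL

w1:
  start at q1
  read 'R': q1 → q2
  read 'L': q2 → q3
  read 'R': q3 → q3
  read 'L': q3 → q1
  read 'L': q1 → q0
  read 'L': q0 → q3
  read 'R': q3 → q3
  read 'R': q3 → q3
  end q3, accepted
w2:
  start at q1
  read 'R': q1 → q2
  read 'L': q2 → q3
  read 'L': q3 → q1
  read 'R': q1 → q2
  read 'R': q2 → q1
  read 'R': q1 → q2
  end q2, rejected
w3:
  start at q1
  read 'L': q1 → q0
  read 'L': q0 → q3
  read 'R': q3 → q3
  read 'L': q3 → q1
  end q1, rejected
w4:
  start at q1
  read 'R': q1 → q2
  read 'R': q2 → q1
  read 'L': q1 → q0
  read 'R': q0 → q3
  end q3, accepted
w5:
  start at q1
  read 'R': q1 → q2
  read 'R': q2 → q1
  read 'R': q1 → q2
  read 'L': q2 → q3
  read 'L': q3 → q1
  read 'L': q1 → q0
  end q0, accepted

3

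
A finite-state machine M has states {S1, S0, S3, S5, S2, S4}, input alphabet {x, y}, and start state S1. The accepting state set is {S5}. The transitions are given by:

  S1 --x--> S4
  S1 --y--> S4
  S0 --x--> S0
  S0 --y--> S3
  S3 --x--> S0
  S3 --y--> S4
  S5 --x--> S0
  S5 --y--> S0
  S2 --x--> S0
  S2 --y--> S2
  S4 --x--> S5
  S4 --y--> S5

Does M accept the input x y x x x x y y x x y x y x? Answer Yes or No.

No

Trace: S1 -x-> S4 -y-> S5 -x-> S0 -x-> S0 -x-> S0 -x-> S0 -y-> S3 -y-> S4 -x-> S5 -x-> S0 -y-> S3 -x-> S0 -y-> S3 -x-> S0
End state S0 is not accepting.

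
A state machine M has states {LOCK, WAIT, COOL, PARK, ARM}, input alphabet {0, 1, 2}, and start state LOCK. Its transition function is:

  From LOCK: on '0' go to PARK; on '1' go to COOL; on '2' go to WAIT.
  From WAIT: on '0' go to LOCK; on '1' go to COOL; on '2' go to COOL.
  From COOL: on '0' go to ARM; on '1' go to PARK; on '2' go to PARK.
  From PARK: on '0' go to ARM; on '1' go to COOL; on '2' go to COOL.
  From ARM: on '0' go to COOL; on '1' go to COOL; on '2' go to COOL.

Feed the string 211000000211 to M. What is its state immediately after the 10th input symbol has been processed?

start at LOCK
read '2': LOCK → WAIT
read '1': WAIT → COOL
read '1': COOL → PARK
read '0': PARK → ARM
read '0': ARM → COOL
read '0': COOL → ARM
read '0': ARM → COOL
read '0': COOL → ARM
read '0': ARM → COOL
read '2': COOL → PARK
After 10 symbols: PARK.

PARK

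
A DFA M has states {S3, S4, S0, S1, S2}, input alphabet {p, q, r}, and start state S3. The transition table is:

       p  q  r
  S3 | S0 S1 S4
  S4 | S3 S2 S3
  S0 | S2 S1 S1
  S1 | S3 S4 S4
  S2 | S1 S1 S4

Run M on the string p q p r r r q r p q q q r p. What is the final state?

S3

S3 → S0 → S1 → S3 → S4 → S3 → S4 → S2 → S4 → S3 → S1 → S4 → S2 → S4 → S3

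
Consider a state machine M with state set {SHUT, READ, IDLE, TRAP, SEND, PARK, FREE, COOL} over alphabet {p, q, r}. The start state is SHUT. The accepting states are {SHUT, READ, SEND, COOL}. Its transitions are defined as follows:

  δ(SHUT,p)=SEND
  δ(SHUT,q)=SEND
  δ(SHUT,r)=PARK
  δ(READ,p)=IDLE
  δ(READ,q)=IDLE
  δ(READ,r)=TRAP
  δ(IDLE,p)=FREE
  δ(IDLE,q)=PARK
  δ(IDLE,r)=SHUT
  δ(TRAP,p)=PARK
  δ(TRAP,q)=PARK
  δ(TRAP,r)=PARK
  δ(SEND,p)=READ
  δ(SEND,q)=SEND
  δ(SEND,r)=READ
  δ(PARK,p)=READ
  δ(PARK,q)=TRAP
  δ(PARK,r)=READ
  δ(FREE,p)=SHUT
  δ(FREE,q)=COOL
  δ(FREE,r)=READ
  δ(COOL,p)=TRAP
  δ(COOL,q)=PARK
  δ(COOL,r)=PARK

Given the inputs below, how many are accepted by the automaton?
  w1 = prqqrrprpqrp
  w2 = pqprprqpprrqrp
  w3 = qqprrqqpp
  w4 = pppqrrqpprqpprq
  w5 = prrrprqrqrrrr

2

w1:
  start at SHUT
  read 'p': SHUT → SEND
  read 'r': SEND → READ
  read 'q': READ → IDLE
  read 'q': IDLE → PARK
  read 'r': PARK → READ
  read 'r': READ → TRAP
  read 'p': TRAP → PARK
  read 'r': PARK → READ
  read 'p': READ → IDLE
  read 'q': IDLE → PARK
  read 'r': PARK → READ
  read 'p': READ → IDLE
  end IDLE, rejected
w2:
  start at SHUT
  read 'p': SHUT → SEND
  read 'q': SEND → SEND
  read 'p': SEND → READ
  read 'r': READ → TRAP
  read 'p': TRAP → PARK
  read 'r': PARK → READ
  read 'q': READ → IDLE
  read 'p': IDLE → FREE
  read 'p': FREE → SHUT
  read 'r': SHUT → PARK
  read 'r': PARK → READ
  read 'q': READ → IDLE
  read 'r': IDLE → SHUT
  read 'p': SHUT → SEND
  end SEND, accepted
w3:
  start at SHUT
  read 'q': SHUT → SEND
  read 'q': SEND → SEND
  read 'p': SEND → READ
  read 'r': READ → TRAP
  read 'r': TRAP → PARK
  read 'q': PARK → TRAP
  read 'q': TRAP → PARK
  read 'p': PARK → READ
  read 'p': READ → IDLE
  end IDLE, rejected
w4:
  start at SHUT
  read 'p': SHUT → SEND
  read 'p': SEND → READ
  read 'p': READ → IDLE
  read 'q': IDLE → PARK
  read 'r': PARK → READ
  read 'r': READ → TRAP
  read 'q': TRAP → PARK
  read 'p': PARK → READ
  read 'p': READ → IDLE
  read 'r': IDLE → SHUT
  read 'q': SHUT → SEND
  read 'p': SEND → READ
  read 'p': READ → IDLE
  read 'r': IDLE → SHUT
  read 'q': SHUT → SEND
  end SEND, accepted
w5:
  start at SHUT
  read 'p': SHUT → SEND
  read 'r': SEND → READ
  read 'r': READ → TRAP
  read 'r': TRAP → PARK
  read 'p': PARK → READ
  read 'r': READ → TRAP
  read 'q': TRAP → PARK
  read 'r': PARK → READ
  read 'q': READ → IDLE
  read 'r': IDLE → SHUT
  read 'r': SHUT → PARK
  read 'r': PARK → READ
  read 'r': READ → TRAP
  end TRAP, rejected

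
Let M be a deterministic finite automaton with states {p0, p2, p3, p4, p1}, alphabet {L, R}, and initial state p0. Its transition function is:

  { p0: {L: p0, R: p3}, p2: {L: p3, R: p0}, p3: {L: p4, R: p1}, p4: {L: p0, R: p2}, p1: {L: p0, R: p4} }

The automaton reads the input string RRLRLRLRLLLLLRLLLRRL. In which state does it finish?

p0

Trace: p0 -R-> p3 -R-> p1 -L-> p0 -R-> p3 -L-> p4 -R-> p2 -L-> p3 -R-> p1 -L-> p0 -L-> p0 -L-> p0 -L-> p0 -L-> p0 -R-> p3 -L-> p4 -L-> p0 -L-> p0 -R-> p3 -R-> p1 -L-> p0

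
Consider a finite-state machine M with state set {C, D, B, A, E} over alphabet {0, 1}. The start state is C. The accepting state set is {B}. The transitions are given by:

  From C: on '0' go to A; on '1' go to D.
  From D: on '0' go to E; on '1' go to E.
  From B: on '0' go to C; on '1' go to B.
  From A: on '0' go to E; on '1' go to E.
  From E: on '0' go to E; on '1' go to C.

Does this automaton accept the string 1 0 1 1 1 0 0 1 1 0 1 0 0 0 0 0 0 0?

Trace: C -1-> D -0-> E -1-> C -1-> D -1-> E -0-> E -0-> E -1-> C -1-> D -0-> E -1-> C -0-> A -0-> E -0-> E -0-> E -0-> E -0-> E -0-> E
End state E is not accepting.

No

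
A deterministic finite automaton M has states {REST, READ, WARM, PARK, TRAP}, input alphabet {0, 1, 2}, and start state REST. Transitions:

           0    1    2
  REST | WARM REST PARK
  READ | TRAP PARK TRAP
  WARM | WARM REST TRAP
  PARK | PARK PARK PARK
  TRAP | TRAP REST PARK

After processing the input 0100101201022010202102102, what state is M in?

Trace: REST -0-> WARM -1-> REST -0-> WARM -0-> WARM -1-> REST -0-> WARM -1-> REST -2-> PARK -0-> PARK -1-> PARK -0-> PARK -2-> PARK -2-> PARK -0-> PARK -1-> PARK -0-> PARK -2-> PARK -0-> PARK -2-> PARK -1-> PARK -0-> PARK -2-> PARK -1-> PARK -0-> PARK -2-> PARK

PARK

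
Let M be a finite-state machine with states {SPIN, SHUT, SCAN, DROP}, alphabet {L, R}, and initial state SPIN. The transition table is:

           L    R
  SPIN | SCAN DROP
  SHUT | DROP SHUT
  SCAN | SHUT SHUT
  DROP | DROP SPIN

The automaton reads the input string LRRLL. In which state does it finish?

DROP

Trace: SPIN -L-> SCAN -R-> SHUT -R-> SHUT -L-> DROP -L-> DROP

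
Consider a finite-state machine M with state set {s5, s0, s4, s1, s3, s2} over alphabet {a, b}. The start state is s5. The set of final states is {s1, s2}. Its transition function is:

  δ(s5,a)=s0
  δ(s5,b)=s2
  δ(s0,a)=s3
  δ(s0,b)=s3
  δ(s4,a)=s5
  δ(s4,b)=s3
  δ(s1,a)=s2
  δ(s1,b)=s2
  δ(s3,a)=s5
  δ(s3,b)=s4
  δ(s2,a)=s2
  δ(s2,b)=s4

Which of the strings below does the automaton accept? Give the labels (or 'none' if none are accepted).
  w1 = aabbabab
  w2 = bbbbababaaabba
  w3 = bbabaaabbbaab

none

w1: s5 → s0 → s3 → s4 → s3 → s5 → s2 → s2 → s4  → end s4, rejected
w2: s5 → s2 → s4 → s3 → s4 → s5 → s2 → s2 → s4 → s5 → s0 → s3 → s4 → s3 → s5  → end s5, rejected
w3: s5 → s2 → s4 → s5 → s2 → s2 → s2 → s2 → s4 → s3 → s4 → s5 → s0 → s3  → end s3, rejected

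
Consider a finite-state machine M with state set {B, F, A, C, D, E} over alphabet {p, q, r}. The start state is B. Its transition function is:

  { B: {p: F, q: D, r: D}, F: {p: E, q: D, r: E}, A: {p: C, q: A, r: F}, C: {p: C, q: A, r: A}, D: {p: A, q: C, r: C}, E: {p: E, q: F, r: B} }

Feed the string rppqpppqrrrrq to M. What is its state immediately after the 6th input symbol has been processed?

C

start at B
read 'r': B → D
read 'p': D → A
read 'p': A → C
read 'q': C → A
read 'p': A → C
read 'p': C → C
After 6 symbols: C.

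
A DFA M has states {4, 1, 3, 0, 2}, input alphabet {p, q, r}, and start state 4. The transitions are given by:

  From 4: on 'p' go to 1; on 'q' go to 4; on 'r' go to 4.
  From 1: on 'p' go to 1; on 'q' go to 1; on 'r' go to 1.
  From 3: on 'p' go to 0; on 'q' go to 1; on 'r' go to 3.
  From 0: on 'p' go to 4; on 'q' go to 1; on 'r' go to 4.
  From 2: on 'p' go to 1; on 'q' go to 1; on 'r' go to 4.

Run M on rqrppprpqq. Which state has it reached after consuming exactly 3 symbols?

start at 4
read 'r': 4 → 4
read 'q': 4 → 4
read 'r': 4 → 4
After 3 symbols: 4.

4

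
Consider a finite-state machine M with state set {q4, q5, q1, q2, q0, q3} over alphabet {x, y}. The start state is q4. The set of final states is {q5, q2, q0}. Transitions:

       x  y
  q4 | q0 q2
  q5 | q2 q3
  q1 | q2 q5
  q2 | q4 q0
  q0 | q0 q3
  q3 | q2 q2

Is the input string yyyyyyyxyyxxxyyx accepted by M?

start at q4
read 'y': q4 → q2
read 'y': q2 → q0
read 'y': q0 → q3
read 'y': q3 → q2
read 'y': q2 → q0
read 'y': q0 → q3
read 'y': q3 → q2
read 'x': q2 → q4
read 'y': q4 → q2
read 'y': q2 → q0
read 'x': q0 → q0
read 'x': q0 → q0
read 'x': q0 → q0
read 'y': q0 → q3
read 'y': q3 → q2
read 'x': q2 → q4
End state q4 is not accepting.

No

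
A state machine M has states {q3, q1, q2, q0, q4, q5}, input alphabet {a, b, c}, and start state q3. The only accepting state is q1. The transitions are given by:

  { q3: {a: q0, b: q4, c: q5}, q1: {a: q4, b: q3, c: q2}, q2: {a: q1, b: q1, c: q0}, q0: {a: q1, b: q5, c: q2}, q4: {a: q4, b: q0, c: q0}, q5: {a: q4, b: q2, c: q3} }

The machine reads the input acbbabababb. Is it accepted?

start at q3
read 'a': q3 → q0
read 'c': q0 → q2
read 'b': q2 → q1
read 'b': q1 → q3
read 'a': q3 → q0
read 'b': q0 → q5
read 'a': q5 → q4
read 'b': q4 → q0
read 'a': q0 → q1
read 'b': q1 → q3
read 'b': q3 → q4
End state q4 is not accepting.

No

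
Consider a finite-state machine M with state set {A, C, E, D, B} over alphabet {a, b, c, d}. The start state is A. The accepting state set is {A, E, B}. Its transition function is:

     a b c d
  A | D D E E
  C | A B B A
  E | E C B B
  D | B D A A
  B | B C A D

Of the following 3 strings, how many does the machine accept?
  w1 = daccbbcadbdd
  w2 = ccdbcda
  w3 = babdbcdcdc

3

w1:
  start at A
  read 'd': A → E
  read 'a': E → E
  read 'c': E → B
  read 'c': B → A
  read 'b': A → D
  read 'b': D → D
  read 'c': D → A
  read 'a': A → D
  read 'd': D → A
  read 'b': A → D
  read 'd': D → A
  read 'd': A → E
  end E, accepted
w2:
  start at A
  read 'c': A → E
  read 'c': E → B
  read 'd': B → D
  read 'b': D → D
  read 'c': D → A
  read 'd': A → E
  read 'a': E → E
  end E, accepted
w3:
  start at A
  read 'b': A → D
  read 'a': D → B
  read 'b': B → C
  read 'd': C → A
  read 'b': A → D
  read 'c': D → A
  read 'd': A → E
  read 'c': E → B
  read 'd': B → D
  read 'c': D → A
  end A, accepted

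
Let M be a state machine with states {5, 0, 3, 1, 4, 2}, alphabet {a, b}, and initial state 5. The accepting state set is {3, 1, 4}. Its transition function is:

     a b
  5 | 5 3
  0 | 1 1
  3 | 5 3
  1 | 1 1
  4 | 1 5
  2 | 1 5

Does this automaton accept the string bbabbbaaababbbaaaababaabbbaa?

No

Trace: 5 -b-> 3 -b-> 3 -a-> 5 -b-> 3 -b-> 3 -b-> 3 -a-> 5 -a-> 5 -a-> 5 -b-> 3 -a-> 5 -b-> 3 -b-> 3 -b-> 3 -a-> 5 -a-> 5 -a-> 5 -a-> 5 -b-> 3 -a-> 5 -b-> 3 -a-> 5 -a-> 5 -b-> 3 -b-> 3 -b-> 3 -a-> 5 -a-> 5
End state 5 is not accepting.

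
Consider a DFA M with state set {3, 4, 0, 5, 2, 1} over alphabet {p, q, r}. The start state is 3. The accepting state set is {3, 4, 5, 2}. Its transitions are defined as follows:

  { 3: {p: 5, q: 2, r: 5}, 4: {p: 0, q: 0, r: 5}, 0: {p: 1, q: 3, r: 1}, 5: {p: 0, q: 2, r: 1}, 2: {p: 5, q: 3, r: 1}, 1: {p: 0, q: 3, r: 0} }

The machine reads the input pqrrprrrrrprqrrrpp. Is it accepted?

No

3 → 5 → 2 → 1 → 0 → 1 → 0 → 1 → 0 → 1 → 0 → 1 → 0 → 3 → 5 → 1 → 0 → 1 → 0
End state 0 is not accepting.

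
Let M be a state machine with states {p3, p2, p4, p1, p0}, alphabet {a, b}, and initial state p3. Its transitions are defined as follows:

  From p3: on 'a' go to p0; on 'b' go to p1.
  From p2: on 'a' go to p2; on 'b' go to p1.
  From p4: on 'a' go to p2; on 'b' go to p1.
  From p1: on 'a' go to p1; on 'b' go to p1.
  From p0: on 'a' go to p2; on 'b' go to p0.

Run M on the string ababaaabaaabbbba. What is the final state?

p3 → p0 → p0 → p2 → p1 → p1 → p1 → p1 → p1 → p1 → p1 → p1 → p1 → p1 → p1 → p1 → p1

p1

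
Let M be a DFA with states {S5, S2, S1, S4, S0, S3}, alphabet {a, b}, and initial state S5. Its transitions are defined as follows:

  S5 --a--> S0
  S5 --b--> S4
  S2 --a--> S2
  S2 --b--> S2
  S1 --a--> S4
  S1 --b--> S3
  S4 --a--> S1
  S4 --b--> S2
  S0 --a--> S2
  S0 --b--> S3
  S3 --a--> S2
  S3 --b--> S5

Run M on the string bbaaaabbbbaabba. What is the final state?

S2

S5 → S4 → S2 → S2 → S2 → S2 → S2 → S2 → S2 → S2 → S2 → S2 → S2 → S2 → S2 → S2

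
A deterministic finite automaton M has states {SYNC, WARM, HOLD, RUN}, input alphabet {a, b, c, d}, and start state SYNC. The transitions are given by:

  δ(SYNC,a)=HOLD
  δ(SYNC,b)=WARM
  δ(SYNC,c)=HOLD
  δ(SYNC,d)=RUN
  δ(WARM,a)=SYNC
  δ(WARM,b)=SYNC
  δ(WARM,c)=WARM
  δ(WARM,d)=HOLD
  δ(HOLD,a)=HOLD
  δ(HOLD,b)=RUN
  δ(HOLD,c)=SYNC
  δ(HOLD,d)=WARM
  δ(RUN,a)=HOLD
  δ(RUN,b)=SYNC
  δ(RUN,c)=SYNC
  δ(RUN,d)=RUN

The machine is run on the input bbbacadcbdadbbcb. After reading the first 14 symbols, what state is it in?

WARM

start at SYNC
read 'b': SYNC → WARM
read 'b': WARM → SYNC
read 'b': SYNC → WARM
read 'a': WARM → SYNC
read 'c': SYNC → HOLD
read 'a': HOLD → HOLD
read 'd': HOLD → WARM
read 'c': WARM → WARM
read 'b': WARM → SYNC
read 'd': SYNC → RUN
read 'a': RUN → HOLD
read 'd': HOLD → WARM
read 'b': WARM → SYNC
read 'b': SYNC → WARM
After 14 symbols: WARM.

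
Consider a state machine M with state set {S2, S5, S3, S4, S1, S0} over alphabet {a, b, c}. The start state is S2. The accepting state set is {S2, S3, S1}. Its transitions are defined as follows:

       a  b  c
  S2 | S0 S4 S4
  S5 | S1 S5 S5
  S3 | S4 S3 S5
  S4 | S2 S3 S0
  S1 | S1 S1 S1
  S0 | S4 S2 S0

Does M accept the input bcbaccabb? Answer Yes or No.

Yes

S2 → S4 → S0 → S2 → S0 → S0 → S0 → S4 → S3 → S3
End state S3 is accepting.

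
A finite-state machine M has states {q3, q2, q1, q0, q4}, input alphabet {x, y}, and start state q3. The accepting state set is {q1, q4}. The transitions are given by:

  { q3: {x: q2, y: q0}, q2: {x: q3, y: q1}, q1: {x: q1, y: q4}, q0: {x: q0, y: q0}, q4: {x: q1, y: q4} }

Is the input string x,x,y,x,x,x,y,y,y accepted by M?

Trace: q3 -x-> q2 -x-> q3 -y-> q0 -x-> q0 -x-> q0 -x-> q0 -y-> q0 -y-> q0 -y-> q0
End state q0 is not accepting.

No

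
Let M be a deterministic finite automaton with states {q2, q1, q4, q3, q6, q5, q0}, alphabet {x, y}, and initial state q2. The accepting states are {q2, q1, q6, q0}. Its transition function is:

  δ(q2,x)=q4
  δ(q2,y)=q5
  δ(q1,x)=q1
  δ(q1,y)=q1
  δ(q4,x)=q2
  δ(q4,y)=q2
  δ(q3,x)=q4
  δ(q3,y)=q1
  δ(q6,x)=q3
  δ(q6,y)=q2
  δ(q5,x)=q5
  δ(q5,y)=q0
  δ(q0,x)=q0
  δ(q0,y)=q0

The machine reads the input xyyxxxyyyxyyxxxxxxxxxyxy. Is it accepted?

q2 → q4 → q2 → q5 → q5 → q5 → q5 → q0 → q0 → q0 → q0 → q0 → q0 → q0 → q0 → q0 → q0 → q0 → q0 → q0 → q0 → q0 → q0 → q0 → q0
End state q0 is accepting.

Yes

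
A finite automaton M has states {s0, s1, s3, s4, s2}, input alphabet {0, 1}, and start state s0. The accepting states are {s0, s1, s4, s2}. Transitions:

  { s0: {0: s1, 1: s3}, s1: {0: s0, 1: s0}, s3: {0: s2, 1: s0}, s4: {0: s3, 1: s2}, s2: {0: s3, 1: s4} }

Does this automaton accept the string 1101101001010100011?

Trace: s0 -1-> s3 -1-> s0 -0-> s1 -1-> s0 -1-> s3 -0-> s2 -1-> s4 -0-> s3 -0-> s2 -1-> s4 -0-> s3 -1-> s0 -0-> s1 -1-> s0 -0-> s1 -0-> s0 -0-> s1 -1-> s0 -1-> s3
End state s3 is not accepting.

No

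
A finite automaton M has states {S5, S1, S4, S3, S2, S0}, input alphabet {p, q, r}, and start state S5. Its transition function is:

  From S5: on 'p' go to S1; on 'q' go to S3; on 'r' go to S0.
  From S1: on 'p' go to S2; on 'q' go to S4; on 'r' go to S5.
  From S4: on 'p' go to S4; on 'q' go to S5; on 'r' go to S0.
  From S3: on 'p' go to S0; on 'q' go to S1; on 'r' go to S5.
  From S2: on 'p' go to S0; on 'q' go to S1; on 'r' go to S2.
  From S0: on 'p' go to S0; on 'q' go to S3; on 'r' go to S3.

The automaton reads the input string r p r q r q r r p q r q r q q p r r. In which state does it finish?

S2

Trace: S5 -r-> S0 -p-> S0 -r-> S3 -q-> S1 -r-> S5 -q-> S3 -r-> S5 -r-> S0 -p-> S0 -q-> S3 -r-> S5 -q-> S3 -r-> S5 -q-> S3 -q-> S1 -p-> S2 -r-> S2 -r-> S2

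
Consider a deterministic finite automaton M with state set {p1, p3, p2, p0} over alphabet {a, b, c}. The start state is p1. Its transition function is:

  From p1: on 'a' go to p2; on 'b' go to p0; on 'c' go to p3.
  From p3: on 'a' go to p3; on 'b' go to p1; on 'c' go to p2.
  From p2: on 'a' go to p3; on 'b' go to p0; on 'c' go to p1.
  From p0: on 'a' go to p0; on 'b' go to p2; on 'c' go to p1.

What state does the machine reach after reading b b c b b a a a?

p3

start at p1
read 'b': p1 → p0
read 'b': p0 → p2
read 'c': p2 → p1
read 'b': p1 → p0
read 'b': p0 → p2
read 'a': p2 → p3
read 'a': p3 → p3
read 'a': p3 → p3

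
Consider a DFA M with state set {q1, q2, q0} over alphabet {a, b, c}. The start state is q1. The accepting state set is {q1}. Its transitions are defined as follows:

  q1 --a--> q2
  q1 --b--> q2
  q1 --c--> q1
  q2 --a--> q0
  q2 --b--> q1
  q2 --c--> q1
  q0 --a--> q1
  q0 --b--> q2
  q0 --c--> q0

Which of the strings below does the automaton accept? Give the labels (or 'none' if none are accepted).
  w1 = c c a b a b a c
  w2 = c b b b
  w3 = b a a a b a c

w1:
  start at q1
  read 'c': q1 → q1
  read 'c': q1 → q1
  read 'a': q1 → q2
  read 'b': q2 → q1
  read 'a': q1 → q2
  read 'b': q2 → q1
  read 'a': q1 → q2
  read 'c': q2 → q1
  end q1, accepted
w2:
  start at q1
  read 'c': q1 → q1
  read 'b': q1 → q2
  read 'b': q2 → q1
  read 'b': q1 → q2
  end q2, rejected
w3:
  start at q1
  read 'b': q1 → q2
  read 'a': q2 → q0
  read 'a': q0 → q1
  read 'a': q1 → q2
  read 'b': q2 → q1
  read 'a': q1 → q2
  read 'c': q2 → q1
  end q1, accepted

w1, w3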